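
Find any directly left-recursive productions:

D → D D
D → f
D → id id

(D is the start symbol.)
Yes, D is left-recursive

Direct left recursion occurs when N → N α for some non-terminal N (the right-hand side begins with the left-hand side itself).

D → D D: LEFT RECURSIVE (starts with D)
D → f: starts with f
D → id id: starts with id

The grammar has direct left recursion on: D.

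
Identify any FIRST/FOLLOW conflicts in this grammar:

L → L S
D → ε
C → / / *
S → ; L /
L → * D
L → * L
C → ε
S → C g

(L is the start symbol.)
A FIRST/FOLLOW conflict occurs when a non-terminal N has a nullable alternative N → β (β ⇒* ε) and another alternative N → α with FIRST(α) ∩ FOLLOW(N) ≠ ∅: on such a lookahead the parser cannot decide between expanding α and letting N vanish via β.

Nullable non-terminals: C, D.

C: nullable alternative(s) C → ε; FOLLOW(C) = { 'g' }
  C → / / *: FIRST \ {ε} = { '/' } — disjoint from FOLLOW(C)
  C → ε: FIRST \ {ε} = { } — this is the only nullable alternative, skip
D has a nullable alternative but only one production, so nothing to check.

L, S have no nullable alternative, so no FIRST/FOLLOW check is needed there.

No FIRST/FOLLOW conflicts found.

Answer: No FIRST/FOLLOW conflicts.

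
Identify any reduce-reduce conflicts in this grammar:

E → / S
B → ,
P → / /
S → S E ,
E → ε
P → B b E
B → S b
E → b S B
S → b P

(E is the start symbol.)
Yes — I21: [E → .] vs [E → / S .]

Augment with E' → E and build the canonical LR(0) collection (I0 = CLOSURE({[E' → . E]}), then GOTO on every symbol after a dot until no new states appear). It has 22 states:
  I0: { [E → . / S], [E → . b S B], [E → .], [E' → . E] }  — shift, reduce
  I1: { [E → / . S], [S → . S E ,], [S → . b P] }  — shift
  I2: { [E' → E .] }  — accept
  I3: { [E → b . S B], [S → . S E ,], [S → . b P] }  — shift
  I4: { [B → . ,], [B → . S b], [E → . / S], [E → . b S B], [E → .], [E → b S . B], [S → . S E ,], [S → . b P], [S → S . E ,] }  — shift, reduce
  I5: { [B → . ,], [B → . S b], [P → . / /], [P → . B b E], [S → . S E ,], [S → . b P], [S → b . P] }  — shift
  I6: { [B → , .] }  — reduce
  I7: { [P → / . /] }  — shift
  I8: { [P → B . b E] }  — shift
  I9: { [S → b P .] }  — reduce
  I10: { [B → S . b], [E → . / S], [E → . b S B], [E → .], [S → S . E ,] }  — shift, reduce
  I11: { [S → S E . ,] }  — shift
  I12: { [B → S b .], [E → b . S B], [S → . S E ,], [S → . b P] }  — shift, reduce
  I13: { [S → S E , .] }  — reduce
  I14: { [E → . / S], [E → . b S B], [E → .], [P → B b . E] }  — shift, reduce
  I15: { [P → B b E .] }  — reduce
  I16: { [P → / / .] }  — reduce
  I17: { [E → b S B .] }  — reduce
  I18: { [B → . ,], [B → . S b], [E → b . S B], [P → . / /], [P → . B b E], [S → . S E ,], [S → . b P], [S → b . P] }  — shift
  I19: { [B → . ,], [B → . S b], [B → S . b], [E → . / S], [E → . b S B], [E → .], [E → b S . B], [S → . S E ,], [S → . b P], [S → S . E ,] }  — shift, reduce
  I20: { [B → . ,], [B → . S b], [B → S b .], [E → b . S B], [P → . / /], [P → . B b E], [S → . S E ,], [S → . b P], [S → b . P] }  — shift, reduce
  I21: { [E → . / S], [E → . b S B], [E → .], [E → / S .], [S → S . E ,] }  — shift, 2 reduces

I21 contains complete items [E → .], [E → / S .] — reduce-reduce conflict.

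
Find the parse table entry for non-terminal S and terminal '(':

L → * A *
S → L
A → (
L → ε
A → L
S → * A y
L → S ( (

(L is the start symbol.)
To find M[S, '('], we find productions for S where '(' is in the predict set (PREDICT(N → α) = (FIRST(α) \ {ε}) ∪ (FOLLOW(N) if α ⇒* ε)).

Relevant sets:
  FIRST(L) = { '(', '*', ε }
  FOLLOW(S) = { '(' }

S → L: PREDICT = { '(', '*' }
  '(' is in predict set, so this production goes in M[S, '(']
S → * A y: PREDICT = { '*' }

M[S, '('] = S → L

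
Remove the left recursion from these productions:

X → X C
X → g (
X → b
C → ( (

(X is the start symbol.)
X → g ( X'
X → b X'
X' → C X'
X' → ε
C → ( (

X is directly left-recursive. The standard transformation for
  A → A α₁ | ... | A α_m | β₁ | ... | β_n
is
  A  → β₁ A' | ... | β_n A'
  A' → α₁ A' | ... | α_m A' | ε

X → g ( becomes X → g ( X'
X → b becomes X → b X'
X → X C becomes X' → C X'
Add X' → ε

Productions for other non-terminals are unchanged:
  C → ( (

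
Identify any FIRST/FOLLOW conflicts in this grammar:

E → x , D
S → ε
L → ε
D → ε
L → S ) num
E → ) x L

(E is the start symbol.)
Nullable non-terminals: D, L, S.
FIRST sets used below: FIRST(S) = { ε }
D has a nullable alternative but only one production, so nothing to check.

L: nullable alternative(s) L → ε; FOLLOW(L) = { $ }
  L → ε: FIRST \ {ε} = { } — this is the only nullable alternative, skip
  L → S ) num: FIRST \ {ε} = { ')' } — disjoint from FOLLOW(L)
S has a nullable alternative but only one production, so nothing to check.

E has no nullable alternative, so no FIRST/FOLLOW check is needed there.

No FIRST/FOLLOW conflicts found.

Answer: No FIRST/FOLLOW conflicts.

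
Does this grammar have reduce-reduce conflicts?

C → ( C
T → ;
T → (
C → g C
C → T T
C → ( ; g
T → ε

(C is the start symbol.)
Yes — I1: [T → .] vs [T → ( .]

Augment with C' → C and build the canonical LR(0) collection (I0 = CLOSURE({[C' → . C]}), then GOTO on every symbol after a dot until no new states appear). It has 12 states:
  I0: { [C → . ( ; g], [C → . ( C], [C → . T T], [C → . g C], [C' → . C], [T → . (], [T → . ;], [T → .] }  — shift, reduce
  I1: { [C → ( . ; g], [C → ( . C], [C → . ( ; g], [C → . ( C], [C → . T T], [C → . g C], [T → ( .], [T → . (], [T → . ;], [T → .] }  — shift, 2 reduces
  I2: { [T → ; .] }  — reduce
  I3: { [C' → C .] }  — accept
  I4: { [C → T . T], [T → . (], [T → . ;], [T → .] }  — shift, reduce
  I5: { [C → . ( ; g], [C → . ( C], [C → . T T], [C → . g C], [C → g . C], [T → . (], [T → . ;], [T → .] }  — shift, reduce
  I6: { [C → g C .] }  — reduce
  I7: { [T → ( .] }  — reduce
  I8: { [C → T T .] }  — reduce
  I9: { [C → ( ; . g], [T → ; .] }  — shift, reduce
  I10: { [C → ( C .] }  — reduce
  I11: { [C → ( ; g .] }  — reduce

I1 contains complete items [T → .], [T → ( .] — reduce-reduce conflict.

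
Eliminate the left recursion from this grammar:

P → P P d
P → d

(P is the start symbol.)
P → d P'
P' → P d P'
P' → ε

P is directly left-recursive. The standard transformation for
  A → A α₁ | ... | A α_m | β₁ | ... | β_n
is
  A  → β₁ A' | ... | β_n A'
  A' → α₁ A' | ... | α_m A' | ε

P → d becomes P → d P'
P → P P d becomes P' → P d P'
Add P' → ε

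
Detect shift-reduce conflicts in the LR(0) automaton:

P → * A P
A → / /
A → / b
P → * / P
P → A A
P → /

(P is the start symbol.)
Yes — I2: [P → / .] vs [A → / . /]; I12: [A → / / .] vs [A → / . /]

Augment with P' → P and build the canonical LR(0) collection (I0 = CLOSURE({[P' → . P]}), then GOTO on every symbol after a dot until no new states appear). It has 14 states:
  I0: { [A → . / /], [A → . / b], [P → . * / P], [P → . * A P], [P → . /], [P → . A A], [P' → . P] }  — shift
  I1: { [A → . / /], [A → . / b], [P → * . / P], [P → * . A P] }  — shift
  I2: { [A → / . /], [A → / . b], [P → / .] }  — shift, reduce
  I3: { [A → . / /], [A → . / b], [P → A . A] }  — shift
  I4: { [P' → P .] }  — accept
  I5: { [A → / . /], [A → / . b] }  — shift
  I6: { [P → A A .] }  — reduce
  I7: { [A → / / .] }  — reduce
  I8: { [A → / b .] }  — reduce
  I9: { [A → . / /], [A → . / b], [A → / . /], [A → / . b], [P → * / . P], [P → . * / P], [P → . * A P], [P → . /], [P → . A A] }  — shift
  I10: { [A → . / /], [A → . / b], [P → * A . P], [P → . * / P], [P → . * A P], [P → . /], [P → . A A] }  — shift
  I11: { [P → * A P .] }  — reduce
  I12: { [A → / . /], [A → / . b], [A → / / .], [P → / .] }  — shift, 2 reduces
  I13: { [P → * / P .] }  — reduce

I2 contains reduce item [P → / .] and shift items [A → / . /], [A → / . b] — shift-reduce conflict.
I12 contains reduce items [A → / / .], [P → / .] and shift items [A → / . /], [A → / . b] — shift-reduce conflict.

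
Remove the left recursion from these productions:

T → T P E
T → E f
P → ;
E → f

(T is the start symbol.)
T → E f T'
T' → P E T'
T' → ε
P → ;
E → f

T is directly left-recursive. The standard transformation for
  A → A α₁ | ... | A α_m | β₁ | ... | β_n
is
  A  → β₁ A' | ... | β_n A'
  A' → α₁ A' | ... | α_m A' | ε

T → E f becomes T → E f T'
T → T P E becomes T' → P E T'
Add T' → ε

Productions for other non-terminals are unchanged:
  P → ;
  E → f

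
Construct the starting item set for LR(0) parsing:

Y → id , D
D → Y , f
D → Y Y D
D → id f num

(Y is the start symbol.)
{ [Y → . id , D], [Y' → . Y] }

First, augment the grammar with Y' → Y
I₀ = CLOSURE({ [Y' → . Y] }):
  [Y' → . Y] has the dot before Y: add [Y → . id , D]
No further items can be added.

I₀ = { [Y → . id , D], [Y' → . Y] }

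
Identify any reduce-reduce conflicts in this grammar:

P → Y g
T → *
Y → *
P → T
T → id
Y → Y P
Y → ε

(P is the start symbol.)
Yes — I1: [T → * .] vs [Y → * .]

A reduce-reduce conflict occurs when an LR(0) state has two complete items [A → α .] and [B → β .] — both call for a reduction, and with no lookahead the parser cannot choose between them.

Augment with P' → P and build the canonical LR(0) collection (I0 = CLOSURE({[P' → . P]}), then GOTO on every symbol after a dot until no new states appear). It has 8 states:
  I0: { [P → . T], [P → . Y g], [P' → . P], [T → . *], [T → . id], [Y → . *], [Y → . Y P], [Y → .] }  — shift, reduce
  I1: { [T → * .], [Y → * .] }  — 2 reduces
  I2: { [P' → P .] }  — accept
  I3: { [P → T .] }  — reduce
  I4: { [P → . T], [P → . Y g], [P → Y . g], [T → . *], [T → . id], [Y → . *], [Y → . Y P], [Y → .], [Y → Y . P] }  — shift, reduce
  I5: { [T → id .] }  — reduce
  I6: { [Y → Y P .] }  — reduce
  I7: { [P → Y g .] }  — reduce

I1 contains complete items [T → * .], [Y → * .] — reduce-reduce conflict.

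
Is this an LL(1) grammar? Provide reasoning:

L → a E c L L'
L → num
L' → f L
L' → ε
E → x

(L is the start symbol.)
No. Predict set conflict for L': { 'f' }

Relevant sets:
  FOLLOW(L') = { $, 'f' }

For L:
  PREDICT(L → a E c L L') = { 'a' }
  PREDICT(L → num) = { 'num' }
For L':
  PREDICT(L' → f L) = { 'f' }
  PREDICT(L' → ε) = { $, 'f' }
E has a single production, so nothing to check there.

Conflict found: Predict set conflict for L': { 'f' }
The grammar is NOT LL(1).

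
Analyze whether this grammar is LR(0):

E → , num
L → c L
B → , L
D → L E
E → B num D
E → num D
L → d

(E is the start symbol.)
A grammar is LR(0) if no state in the canonical LR(0) collection has:
  - both a shift item (dot before a terminal) and a complete item (shift-reduce conflict), or
  - two or more complete items (reduce-reduce conflict; the accept item [E' → E .] counts as a complete item here).

Augment with E' → E and build the canonical LR(0) collection (I0 = CLOSURE({[E' → . E]}), then GOTO on every symbol after a dot until no new states appear). It has 15 states:
  I0: { [B → . , L], [E → . , num], [E → . B num D], [E → . num D], [E' → . E] }  — shift
  I1: { [B → , . L], [E → , . num], [L → . c L], [L → . d] }  — shift
  I2: { [E → B . num D] }  — shift
  I3: { [E' → E .] }  — accept
  I4: { [D → . L E], [E → num . D], [L → . c L], [L → . d] }  — shift
  I5: { [E → num D .] }  — reduce
  I6: { [B → . , L], [D → L . E], [E → . , num], [E → . B num D], [E → . num D] }  — shift
  I7: { [L → . c L], [L → . d], [L → c . L] }  — shift
  I8: { [L → d .] }  — reduce
  I9: { [L → c L .] }  — reduce
  I10: { [D → L E .] }  — reduce
  I11: { [D → . L E], [E → B num . D], [L → . c L], [L → . d] }  — shift
  I12: { [E → B num D .] }  — reduce
  I13: { [B → , L .] }  — reduce
  I14: { [E → , num .] }  — reduce

Every state is either a pure shift/goto state or contains exactly one complete item and nothing to shift — no conflicts. The grammar is LR(0).

Answer: Yes, the grammar is LR(0)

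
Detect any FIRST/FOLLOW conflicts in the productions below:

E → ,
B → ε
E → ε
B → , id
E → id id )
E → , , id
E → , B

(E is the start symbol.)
A FIRST/FOLLOW conflict occurs when a non-terminal N has a nullable alternative N → β (β ⇒* ε) and another alternative N → α with FIRST(α) ∩ FOLLOW(N) ≠ ∅: on such a lookahead the parser cannot decide between expanding α and letting N vanish via β.

Nullable non-terminals: B, E.

B: nullable alternative(s) B → ε; FOLLOW(B) = { $ }
  B → ε: FIRST \ {ε} = { } — this is the only nullable alternative, skip
  B → , id: FIRST \ {ε} = { ',' } — disjoint from FOLLOW(B)

E: nullable alternative(s) E → ε; FOLLOW(E) = { $ }
  E → ,: FIRST \ {ε} = { ',' } — disjoint from FOLLOW(E)
  E → ε: FIRST \ {ε} = { } — this is the only nullable alternative, skip
  E → id id ): FIRST \ {ε} = { 'id' } — disjoint from FOLLOW(E)
  E → , , id: FIRST \ {ε} = { ',' } — disjoint from FOLLOW(E)
  E → , B: FIRST \ {ε} = { ',' } — disjoint from FOLLOW(E)

No FIRST/FOLLOW conflicts found.

Answer: No FIRST/FOLLOW conflicts.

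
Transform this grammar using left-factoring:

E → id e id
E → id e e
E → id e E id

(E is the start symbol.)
E → id e E'
E' → id
E' → e
E' → E id

Left-factoring transforms A → αβ₁ | αβ₂ into A → αA' and A' → β₁ | β₂
(α is the longest common prefix among the alternatives). Repeat until
no nonterminal has two alternatives with a common prefix.

Round 1: E has alternatives sharing prefix 'id e'. Introduce E': E → id e E'
  Add: E' → id
  Add: E' → e
  Add: E' → E id

No remaining common prefixes — done.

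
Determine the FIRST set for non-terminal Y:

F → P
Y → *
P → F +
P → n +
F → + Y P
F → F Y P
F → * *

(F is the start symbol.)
{ '*' }

From Y → *:
  - '*' is a terminal: add '*' and stop

Collecting: FIRST(Y) = { '*' }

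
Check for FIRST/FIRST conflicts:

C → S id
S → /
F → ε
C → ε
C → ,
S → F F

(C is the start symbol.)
No FIRST/FIRST conflicts.

A FIRST/FIRST conflict occurs when two productions N → α and N → β for the same non-terminal have FIRST(α) ∩ FIRST(β) ≠ ∅ (with ε ∈ FIRST of a nullable right-hand side, so two nullable alternatives also conflict).

FIRST sets of the non-terminals at (or reachable through a nullable prefix from) the front of some alternative:
  FIRST(S) = { '/', ε }
  FIRST(F) = { ε }

Productions for C:
  C → S id: FIRST = { '/', 'id' }
  C → ε: FIRST = { ε }
  C → ,: FIRST = { ',' }
Productions for S:
  S → /: FIRST = { '/' }
  S → F F: FIRST = { ε }
F has only one production, so no FIRST/FIRST conflict is possible there.

All alternatives of each non-terminal have pairwise disjoint FIRST sets.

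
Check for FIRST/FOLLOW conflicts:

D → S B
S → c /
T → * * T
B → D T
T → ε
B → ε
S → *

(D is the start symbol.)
Yes. T → '*' '*' T with FOLLOW(T) on { '*' }; B → D T with FOLLOW(B) on { '*' }

A FIRST/FOLLOW conflict occurs when a non-terminal N has a nullable alternative N → β (β ⇒* ε) and another alternative N → α with FIRST(α) ∩ FOLLOW(N) ≠ ∅: on such a lookahead the parser cannot decide between expanding α and letting N vanish via β.

Nullable non-terminals: B, T.
FIRST sets used below: FIRST(D) = { '*', 'c' }

B: nullable alternative(s) B → ε; FOLLOW(B) = { $, '*' }
  B → D T: FIRST \ {ε} = { '*', 'c' } — overlaps FOLLOW(B) on { '*' }: CONFLICT
  B → ε: FIRST \ {ε} = { } — this is the only nullable alternative, skip

T: nullable alternative(s) T → ε; FOLLOW(T) = { $, '*' }
  T → * * T: FIRST \ {ε} = { '*' } — overlaps FOLLOW(T) on { '*' }: CONFLICT
  T → ε: FIRST \ {ε} = { } — this is the only nullable alternative, skip

D, S have no nullable alternative, so no FIRST/FOLLOW check is needed there.

So the grammar has 2 FIRST/FOLLOW conflicts (marked CONFLICT above).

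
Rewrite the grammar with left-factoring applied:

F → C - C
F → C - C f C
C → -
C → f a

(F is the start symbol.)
F → C - C F'
F' → ε
F' → f C
C → -
C → f a

Left-factoring transforms A → αβ₁ | αβ₂ into A → αA' and A' → β₁ | β₂
(α is the longest common prefix among the alternatives). Repeat until
no nonterminal has two alternatives with a common prefix.

Round 1: F has alternatives sharing prefix 'C - C'. Introduce F': F → C - C F'
  Add: F' → ε
  Add: F' → f C

No remaining common prefixes — done.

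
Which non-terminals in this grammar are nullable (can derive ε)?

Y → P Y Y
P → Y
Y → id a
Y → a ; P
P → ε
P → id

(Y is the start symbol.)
ε-productions: P → ε
So P is immediately nullable.
No further non-terminal can be added: every production for the remaining non-terminals contains a terminal or a non-nullable non-terminal.
Nullable = { 'P' }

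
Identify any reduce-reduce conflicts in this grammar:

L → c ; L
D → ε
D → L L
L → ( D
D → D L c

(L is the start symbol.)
A reduce-reduce conflict occurs when an LR(0) state has two complete items [A → α .] and [B → β .] — both call for a reduction, and with no lookahead the parser cannot choose between them.

Augment with L' → L and build the canonical LR(0) collection (I0 = CLOSURE({[L' → . L]}), then GOTO on every symbol after a dot until no new states appear). It has 11 states:
  I0: { [L → . ( D], [L → . c ; L], [L' → . L] }  — shift
  I1: { [D → . D L c], [D → . L L], [D → .], [L → ( . D], [L → . ( D], [L → . c ; L] }  — shift, reduce
  I2: { [L' → L .] }  — accept
  I3: { [L → c . ; L] }  — shift
  I4: { [L → . ( D], [L → . c ; L], [L → c ; . L] }  — shift
  I5: { [L → c ; L .] }  — reduce
  I6: { [D → D . L c], [L → ( D .], [L → . ( D], [L → . c ; L] }  — shift, reduce
  I7: { [D → L . L], [L → . ( D], [L → . c ; L] }  — shift
  I8: { [D → L L .] }  — reduce
  I9: { [D → D L . c] }  — shift
  I10: { [D → D L c .] }  — reduce

No state contains more than one complete item.

Answer: No reduce-reduce conflicts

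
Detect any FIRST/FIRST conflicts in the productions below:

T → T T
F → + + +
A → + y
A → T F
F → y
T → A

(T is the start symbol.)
A FIRST/FIRST conflict occurs when two productions N → α and N → β for the same non-terminal have FIRST(α) ∩ FIRST(β) ≠ ∅ (with ε ∈ FIRST of a nullable right-hand side, so two nullable alternatives also conflict).

FIRST sets of the non-terminals at (or reachable through a nullable prefix from) the front of some alternative:
  FIRST(T) = { '+' }
  FIRST(A) = { '+' }

Productions for T:
  T → T T: FIRST = { '+' }
  T → A: FIRST = { '+' }
Productions for F:
  F → + + +: FIRST = { '+' }
  F → y: FIRST = { 'y' }
Productions for A:
  A → + y: FIRST = { '+' }
  A → T F: FIRST = { '+' }

Conflict for T: T → T T and T → A
  Overlap: { '+' }
Conflict for A: A → + y and A → T F
  Overlap: { '+' }

Answer: Yes. T → T T / T → A on { '+' }; A → '+' y / A → T F on { '+' }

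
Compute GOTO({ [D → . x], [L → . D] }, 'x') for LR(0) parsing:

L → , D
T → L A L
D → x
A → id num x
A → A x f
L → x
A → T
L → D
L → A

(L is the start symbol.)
{ [D → x .] }

GOTO(I, 'x') = CLOSURE({ [A → αX.β] : [A → α.Xβ] ∈ I, X = 'x' })

Items with dot before 'x', with the dot advanced:
  [D → . x] → [D → x .]
Closure adds nothing (no advanced item has the dot before a non-terminal).

GOTO = { [D → x .] }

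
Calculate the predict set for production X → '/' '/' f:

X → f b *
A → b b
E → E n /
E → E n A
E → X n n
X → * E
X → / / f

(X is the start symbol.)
{ '/' }

PREDICT(X → '/' '/' f) = (FIRST(RHS) \ {ε}) ∪ (FOLLOW(X) if ε ∈ FIRST(RHS), i.e. RHS ⇒* ε)
FIRST('/' '/' f) = { '/' }
ε ∉ FIRST('/' '/' f), so FOLLOW(X) is not added.
PREDICT(X → '/' '/' f) = { '/' }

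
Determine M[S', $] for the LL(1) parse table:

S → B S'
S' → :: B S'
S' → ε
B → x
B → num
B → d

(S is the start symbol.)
To find M[S', $], we find productions for S' where $ is in the predict set (PREDICT(N → α) = (FIRST(α) \ {ε}) ∪ (FOLLOW(N) if α ⇒* ε)).

Relevant sets:
  FOLLOW(S') = { $ }

S' → :: B S': PREDICT = { '::' }
S' → ε: PREDICT = { $ }
  $ is in predict set, so this production goes in M[S', $]

M[S', $] = S' → ε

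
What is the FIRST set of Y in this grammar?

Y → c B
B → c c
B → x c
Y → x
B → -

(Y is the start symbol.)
From Y → c B:
  - c is a terminal: add 'c' and stop
From Y → x:
  - x is a terminal: add 'x' and stop

Collecting: FIRST(Y) = { 'c', 'x' }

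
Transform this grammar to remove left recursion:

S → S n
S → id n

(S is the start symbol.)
S is directly left-recursive. The standard transformation for
  A → A α₁ | ... | A α_m | β₁ | ... | β_n
is
  A  → β₁ A' | ... | β_n A'
  A' → α₁ A' | ... | α_m A' | ε

S → id n becomes S → id n S'
S → S n becomes S' → n S'
Add S' → ε

Resulting grammar:
S → id n S'
S' → n S'
S' → ε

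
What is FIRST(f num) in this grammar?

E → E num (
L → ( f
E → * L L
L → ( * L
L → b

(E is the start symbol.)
To compute FIRST(f num), process the symbols left to right:
Symbol f is a terminal. Add 'f' and stop.
FIRST(f num) = { 'f' }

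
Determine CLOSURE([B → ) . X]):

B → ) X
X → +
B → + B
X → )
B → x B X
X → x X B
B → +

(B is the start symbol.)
To compute CLOSURE, for each item [A → α.Bβ] where B is a non-terminal, add [B → .γ] for all productions B → γ; repeat for the newly added items until nothing changes.

Start with: [B → ) . X]
  [B → ) . X] has the dot before X: add [X → . +], [X → . )], [X → . x X B]
No further items can be added.

CLOSURE = { [B → ) . X], [X → . )], [X → . +], [X → . x X B] }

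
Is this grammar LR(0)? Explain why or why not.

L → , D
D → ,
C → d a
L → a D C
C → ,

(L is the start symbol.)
A grammar is LR(0) if no state in the canonical LR(0) collection has:
  - both a shift item (dot before a terminal) and a complete item (shift-reduce conflict), or
  - two or more complete items (reduce-reduce conflict; the accept item [L' → L .] counts as a complete item here).

Augment with L' → L and build the canonical LR(0) collection (I0 = CLOSURE({[L' → . L]}), then GOTO on every symbol after a dot until no new states appear). It has 11 states:
  I0: { [L → . , D], [L → . a D C], [L' → . L] }  — shift
  I1: { [D → . ,], [L → , . D] }  — shift
  I2: { [L' → L .] }  — accept
  I3: { [D → . ,], [L → a . D C] }  — shift
  I4: { [D → , .] }  — reduce
  I5: { [C → . ,], [C → . d a], [L → a D . C] }  — shift
  I6: { [C → , .] }  — reduce
  I7: { [L → a D C .] }  — reduce
  I8: { [C → d . a] }  — shift
  I9: { [C → d a .] }  — reduce
  I10: { [L → , D .] }  — reduce

Every state is either a pure shift/goto state or contains exactly one complete item and nothing to shift — no conflicts. The grammar is LR(0).

Answer: Yes, the grammar is LR(0)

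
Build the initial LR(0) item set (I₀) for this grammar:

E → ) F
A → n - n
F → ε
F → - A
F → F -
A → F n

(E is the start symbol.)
{ [E → . ) F], [E' → . E] }

First, augment the grammar with E' → E
I₀ = CLOSURE({ [E' → . E] }):
  [E' → . E] has the dot before E: add [E → . ) F]
No further items can be added.

I₀ = { [E → . ) F], [E' → . E] }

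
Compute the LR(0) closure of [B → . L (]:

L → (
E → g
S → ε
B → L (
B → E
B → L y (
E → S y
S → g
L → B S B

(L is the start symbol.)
To compute CLOSURE, for each item [A → α.Bβ] where B is a non-terminal, add [B → .γ] for all productions B → γ; repeat for the newly added items until nothing changes.

Start with: [B → . L (]
  [B → . L (] has the dot before L: add [L → . (], [L → . B S B]
  [L → . B S B] has the dot before B: add [B → . E], [B → . L y (]
  [B → . E] has the dot before E: add [E → . g], [E → . S y]
  [E → . S y] has the dot before S: add [S → .], [S → . g]
No further items can be added.

CLOSURE = { [B → . E], [B → . L (], [B → . L y (], [E → . S y], [E → . g], [L → . (], [L → . B S B], [S → . g], [S → .] }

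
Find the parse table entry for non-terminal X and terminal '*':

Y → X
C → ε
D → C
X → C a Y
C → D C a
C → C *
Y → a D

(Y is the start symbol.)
X → C a Y

To find M[X, '*'], we find productions for X where '*' is in the predict set (PREDICT(N → α) = (FIRST(α) \ {ε}) ∪ (FOLLOW(N) if α ⇒* ε)).

Relevant sets:
  FIRST(C) = { '*', 'a', ε }

X → C a Y: PREDICT = { '*', 'a' }
  '*' is in predict set, so this production goes in M[X, '*']

M[X, '*'] = X → C a Y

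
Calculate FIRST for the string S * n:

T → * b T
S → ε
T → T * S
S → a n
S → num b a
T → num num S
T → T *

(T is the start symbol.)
FIRST sets of the non-terminals involved (from the grammar, by fixed-point iteration):
  FIRST(S) = { 'a', 'num', ε }

To compute FIRST(S * n), process the symbols left to right:
Symbol S is a non-terminal. Add FIRST(S) \ {ε} = { 'a', 'num' }
S is nullable (ε ∈ FIRST(S)), continue to the next symbol.
Symbol * is a terminal. Add '*' and stop.
FIRST(S * n) = { '*', 'a', 'num' }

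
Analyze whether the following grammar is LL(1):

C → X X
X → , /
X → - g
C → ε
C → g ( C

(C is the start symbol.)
Yes, the grammar is LL(1).

A grammar is LL(1) if for each non-terminal N with multiple productions, the predict sets of those productions are pairwise disjoint, where PREDICT(N → α) = (FIRST(α) \ {ε}) ∪ (FOLLOW(N) if α ⇒* ε).

Relevant sets:
  FIRST(X) = { ',', '-' }
  FOLLOW(C) = { $ }

For C:
  PREDICT(C → X X) = { ',', '-' }
  PREDICT(C → ε) = { $ }
  PREDICT(C → g '(' C) = { 'g' }
For X:
  PREDICT(X → ',' '/') = { ',' }
  PREDICT(X → '-' g) = { '-' }

All predict sets are disjoint. The grammar IS LL(1).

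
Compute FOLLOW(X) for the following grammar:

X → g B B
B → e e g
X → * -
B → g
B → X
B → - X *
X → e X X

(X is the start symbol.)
{ $, '*', '-', 'e', 'g' }

To compute FOLLOW(X), find every occurrence of X on a right-hand side N → α X β: add FIRST(β) \ {ε}, and if β is empty or nullable also add FOLLOW(N). Iterate to a fixed point.

X is the start symbol, so $ ∈ FOLLOW(X).
In B → X: X is at the end, add FOLLOW(B)
In B → - X *: X is followed by '*', add FIRST('*') \ {ε} = { '*' }
In X → e X X: X is followed by X, add FIRST(X) \ {ε} = { '*', 'e', 'g' }
In X → e X X: X is at the end; this adds FOLLOW(X) to itself — nothing new

The FOLLOW sets referred to above (computed the same way, to a fixed point):
  FOLLOW(B) = { $, '*', '-', 'e', 'g' }

Taking the union: FOLLOW(X) = { $, '*', '-', 'e', 'g' }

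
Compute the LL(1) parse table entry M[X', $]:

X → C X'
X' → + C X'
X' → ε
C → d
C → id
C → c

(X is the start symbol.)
X' → ε

To find M[X', $], we find productions for X' where $ is in the predict set (PREDICT(N → α) = (FIRST(α) \ {ε}) ∪ (FOLLOW(N) if α ⇒* ε)).

Relevant sets:
  FOLLOW(X') = { $ }

X' → + C X': PREDICT = { '+' }
X' → ε: PREDICT = { $ }
  $ is in predict set, so this production goes in M[X', $]

M[X', $] = X' → ε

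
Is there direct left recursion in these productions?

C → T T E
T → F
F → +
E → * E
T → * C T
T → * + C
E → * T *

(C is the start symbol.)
No direct left recursion

Direct left recursion occurs when N → N α for some non-terminal N (the right-hand side begins with the left-hand side itself).

C → T T E: starts with T
T → F: starts with F
F → +: starts with '+'
E → * E: starts with '*'
T → * C T: starts with '*'
T → * + C: starts with '*'
E → * T *: starts with '*'

No direct left recursion found.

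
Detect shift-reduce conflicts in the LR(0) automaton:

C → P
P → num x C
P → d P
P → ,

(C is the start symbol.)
No shift-reduce conflicts

Augment with C' → C and build the canonical LR(0) collection (I0 = CLOSURE({[C' → . C]}), then GOTO on every symbol after a dot until no new states appear). It has 9 states:
  I0: { [C → . P], [C' → . C], [P → . ,], [P → . d P], [P → . num x C] }  — shift
  I1: { [P → , .] }  — reduce
  I2: { [C' → C .] }  — accept
  I3: { [C → P .] }  — reduce
  I4: { [P → . ,], [P → . d P], [P → . num x C], [P → d . P] }  — shift
  I5: { [P → num . x C] }  — shift
  I6: { [C → . P], [P → . ,], [P → . d P], [P → . num x C], [P → num x . C] }  — shift
  I7: { [P → num x C .] }  — reduce
  I8: { [P → d P .] }  — reduce

No state contains both a complete item and a shift item.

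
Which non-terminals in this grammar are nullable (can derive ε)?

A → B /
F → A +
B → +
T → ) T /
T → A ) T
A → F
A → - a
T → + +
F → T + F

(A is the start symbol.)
None

A non-terminal is nullable if it can derive ε (the empty string): either it has an ε-production, or it has a production whose right-hand side consists entirely of nullable non-terminals.

There are no ε-productions, so no non-terminal can derive ε.
No non-terminals are nullable.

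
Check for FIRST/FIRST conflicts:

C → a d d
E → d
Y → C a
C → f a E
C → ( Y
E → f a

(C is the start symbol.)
Productions for C:
  C → a d d: FIRST = { 'a' }
  C → f a E: FIRST = { 'f' }
  C → ( Y: FIRST = { '(' }
Productions for E:
  E → d: FIRST = { 'd' }
  E → f a: FIRST = { 'f' }
Y has only one production, so no FIRST/FIRST conflict is possible there.

All alternatives of each non-terminal have pairwise disjoint FIRST sets.

Answer: No FIRST/FIRST conflicts.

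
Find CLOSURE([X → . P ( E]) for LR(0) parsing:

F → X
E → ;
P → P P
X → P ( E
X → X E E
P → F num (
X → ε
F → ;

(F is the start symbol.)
To compute CLOSURE, for each item [A → α.Bβ] where B is a non-terminal, add [B → .γ] for all productions B → γ; repeat for the newly added items until nothing changes.

Start with: [X → . P ( E]
  [X → . P ( E] has the dot before P: add [P → . P P], [P → . F num (]
  [P → . F num (] has the dot before F: add [F → . X], [F → . ;]
  [F → . X] has the dot before X: add [X → . X E E], [X → .]
No further items can be added.

CLOSURE = { [F → . ;], [F → . X], [P → . F num (], [P → . P P], [X → . P ( E], [X → . X E E], [X → .] }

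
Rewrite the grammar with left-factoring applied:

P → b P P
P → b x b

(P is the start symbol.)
Left-factoring transforms A → αβ₁ | αβ₂ into A → αA' and A' → β₁ | β₂
(α is the longest common prefix among the alternatives). Repeat until
no nonterminal has two alternatives with a common prefix.

Round 1: P has alternatives sharing prefix 'b'. Introduce P': P → b P'
  Add: P' → P P
  Add: P' → x b

No remaining common prefixes — done.

Resulting grammar:
P → b P'
P' → P P
P' → x b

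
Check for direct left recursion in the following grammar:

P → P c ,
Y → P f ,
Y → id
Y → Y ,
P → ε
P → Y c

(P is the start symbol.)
P → P c ,: LEFT RECURSIVE (starts with P)
Y → P f ,: starts with P
Y → id: starts with id
Y → Y ,: LEFT RECURSIVE (starts with Y)
P → ε: starts with ε
P → Y c: starts with Y

The grammar has direct left recursion on: P, Y.

Answer: Yes, P, Y are left-recursive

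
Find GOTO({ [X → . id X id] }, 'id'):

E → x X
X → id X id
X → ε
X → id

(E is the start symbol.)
GOTO(I, 'id') = CLOSURE({ [A → αX.β] : [A → α.Xβ] ∈ I, X = 'id' })

Items with dot before 'id', with the dot advanced:
  [X → . id X id] → [X → id . X id]
Closure of the advanced items:
  [X → id . X id] has the dot before X: add [X → . id X id], [X → .], [X → . id]

GOTO = { [X → . id X id], [X → . id], [X → .], [X → id . X id] }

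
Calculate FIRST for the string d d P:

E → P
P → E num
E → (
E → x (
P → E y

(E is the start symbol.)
{ 'd' }

To compute FIRST(d d P), process the symbols left to right:
Symbol d is a terminal. Add 'd' and stop.
FIRST(d d P) = { 'd' }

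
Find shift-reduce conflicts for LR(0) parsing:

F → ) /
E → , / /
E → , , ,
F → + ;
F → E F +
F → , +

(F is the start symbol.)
A shift-reduce conflict occurs when an LR(0) state has both:
  - a complete (reduce) item [A → α .] (dot at the end), and
  - a shift item [B → β . c γ] (dot before a terminal).

Augment with F' → F and build the canonical LR(0) collection (I0 = CLOSURE({[F' → . F]}), then GOTO on every symbol after a dot until no new states appear). It has 15 states:
  I0: { [E → . , , ,], [E → . , / /], [F → . ) /], [F → . + ;], [F → . , +], [F → . E F +], [F' → . F] }  — shift
  I1: { [F → ) . /] }  — shift
  I2: { [F → + . ;] }  — shift
  I3: { [E → , . , ,], [E → , . / /], [F → , . +] }  — shift
  I4: { [E → . , , ,], [E → . , / /], [F → . ) /], [F → . + ;], [F → . , +], [F → . E F +], [F → E . F +] }  — shift
  I5: { [F' → F .] }  — accept
  I6: { [F → E F . +] }  — shift
  I7: { [F → E F + .] }  — reduce
  I8: { [F → , + .] }  — reduce
  I9: { [E → , , . ,] }  — shift
  I10: { [E → , / . /] }  — shift
  I11: { [E → , / / .] }  — reduce
  I12: { [E → , , , .] }  — reduce
  I13: { [F → + ; .] }  — reduce
  I14: { [F → ) / .] }  — reduce

No state contains both a complete item and a shift item.

Answer: No shift-reduce conflicts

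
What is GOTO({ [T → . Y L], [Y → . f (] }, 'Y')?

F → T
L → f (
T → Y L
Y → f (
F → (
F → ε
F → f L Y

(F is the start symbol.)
{ [L → . f (], [T → Y . L] }

GOTO(I, 'Y') = CLOSURE({ [A → αX.β] : [A → α.Xβ] ∈ I, X = 'Y' })

Items with dot before 'Y', with the dot advanced:
  [T → . Y L] → [T → Y . L]
Closure of the advanced items:
  [T → Y . L] has the dot before L: add [L → . f (]

GOTO = { [L → . f (], [T → Y . L] }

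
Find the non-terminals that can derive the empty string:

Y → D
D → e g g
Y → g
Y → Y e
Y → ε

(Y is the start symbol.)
A non-terminal is nullable if it can derive ε (the empty string): either it has an ε-production, or it has a production whose right-hand side consists entirely of nullable non-terminals.

ε-productions: Y → ε
So Y is immediately nullable.
No further non-terminal can be added: every production for the remaining non-terminals contains a terminal or a non-nullable non-terminal.
Nullable = { 'Y' }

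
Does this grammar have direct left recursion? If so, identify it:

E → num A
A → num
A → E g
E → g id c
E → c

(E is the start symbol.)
No direct left recursion

E → num A: starts with num
A → num: starts with num
A → E g: starts with E
E → g id c: starts with g
E → c: starts with c

No direct left recursion found.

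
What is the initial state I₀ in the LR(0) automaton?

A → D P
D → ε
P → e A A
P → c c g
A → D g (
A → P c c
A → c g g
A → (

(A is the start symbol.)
First, augment the grammar with A' → A
I₀ = CLOSURE({ [A' → . A] }):
  [A' → . A] has the dot before A: add [A → . D P], [A → . D g (], [A → . P c c], [A → . c g g], [A → . (]
  [A → . D P] has the dot before D: add [D → .]
  [A → . P c c] has the dot before P: add [P → . e A A], [P → . c c g]
No further items can be added.

I₀ = { [A → . (], [A → . D P], [A → . D g (], [A → . P c c], [A → . c g g], [A' → . A], [D → .], [P → . c c g], [P → . e A A] }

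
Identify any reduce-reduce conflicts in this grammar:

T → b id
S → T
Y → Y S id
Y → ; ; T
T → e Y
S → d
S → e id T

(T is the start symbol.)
No reduce-reduce conflicts

A reduce-reduce conflict occurs when an LR(0) state has two complete items [A → α .] and [B → β .] — both call for a reduction, and with no lookahead the parser cannot choose between them.

Augment with T' → T and build the canonical LR(0) collection (I0 = CLOSURE({[T' → . T]}), then GOTO on every symbol after a dot until no new states appear). It has 16 states:
  I0: { [T → . b id], [T → . e Y], [T' → . T] }  — shift
  I1: { [T' → T .] }  — accept
  I2: { [T → b . id] }  — shift
  I3: { [T → e . Y], [Y → . ; ; T], [Y → . Y S id] }  — shift
  I4: { [Y → ; . ; T] }  — shift
  I5: { [S → . T], [S → . d], [S → . e id T], [T → . b id], [T → . e Y], [T → e Y .], [Y → Y . S id] }  — shift, reduce
  I6: { [Y → Y S . id] }  — shift
  I7: { [S → T .] }  — reduce
  I8: { [S → d .] }  — reduce
  I9: { [S → e . id T], [T → e . Y], [Y → . ; ; T], [Y → . Y S id] }  — shift
  I10: { [S → e id . T], [T → . b id], [T → . e Y] }  — shift
  I11: { [S → e id T .] }  — reduce
  I12: { [Y → Y S id .] }  — reduce
  I13: { [T → . b id], [T → . e Y], [Y → ; ; . T] }  — shift
  I14: { [Y → ; ; T .] }  — reduce
  I15: { [T → b id .] }  — reduce

No state contains more than one complete item.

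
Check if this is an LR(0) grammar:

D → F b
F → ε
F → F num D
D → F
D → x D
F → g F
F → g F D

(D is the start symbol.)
No. Shift-reduce conflict between [F → .] and [D → . x D]

Augment with D' → D and build the canonical LR(0) collection (I0 = CLOSURE({[D' → . D]}), then GOTO on every symbol after a dot until no new states appear). It has 11 states:
  I0: { [D → . F b], [D → . F], [D → . x D], [D' → . D], [F → . F num D], [F → . g F D], [F → . g F], [F → .] }  — shift, reduce
  I1: { [D' → D .] }  — accept
  I2: { [D → F . b], [D → F .], [F → F . num D] }  — shift, reduce
  I3: { [F → . F num D], [F → . g F D], [F → . g F], [F → .], [F → g . F D], [F → g . F] }  — shift, reduce
  I4: { [D → . F b], [D → . F], [D → . x D], [D → x . D], [F → . F num D], [F → . g F D], [F → . g F], [F → .] }  — shift, reduce
  I5: { [D → x D .] }  — reduce
  I6: { [D → . F b], [D → . F], [D → . x D], [F → . F num D], [F → . g F D], [F → . g F], [F → .], [F → F . num D], [F → g F . D], [F → g F .] }  — shift, 2 reduces
  I7: { [F → g F D .] }  — reduce
  I8: { [D → . F b], [D → . F], [D → . x D], [F → . F num D], [F → . g F D], [F → . g F], [F → .], [F → F num . D] }  — shift, reduce
  I9: { [F → F num D .] }  — reduce
  I10: { [D → F b .] }  — reduce

Conflict in state I0:
  Shift-reduce conflict between [F → .] and [D → . x D]
So the grammar is NOT LR(0).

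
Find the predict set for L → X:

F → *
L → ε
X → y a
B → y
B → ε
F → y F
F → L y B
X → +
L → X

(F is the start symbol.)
{ '+', 'y' }

PREDICT(L → X) = (FIRST(RHS) \ {ε}) ∪ (FOLLOW(L) if ε ∈ FIRST(RHS), i.e. RHS ⇒* ε)
FIRST(X) = { '+', 'y' }
FIRST(X) = { '+', 'y' }
ε ∉ FIRST(X), so FOLLOW(L) is not added.
PREDICT(L → X) = { '+', 'y' }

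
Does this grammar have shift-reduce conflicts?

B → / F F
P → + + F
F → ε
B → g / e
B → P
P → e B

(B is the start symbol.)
No shift-reduce conflicts

Augment with B' → B and build the canonical LR(0) collection (I0 = CLOSURE({[B' → . B]}), then GOTO on every symbol after a dot until no new states appear). It has 14 states:
  I0: { [B → . / F F], [B → . P], [B → . g / e], [B' → . B], [P → . + + F], [P → . e B] }  — shift
  I1: { [P → + . + F] }  — shift
  I2: { [B → / . F F], [F → .] }  — reduce
  I3: { [B' → B .] }  — accept
  I4: { [B → P .] }  — reduce
  I5: { [B → . / F F], [B → . P], [B → . g / e], [P → . + + F], [P → . e B], [P → e . B] }  — shift
  I6: { [B → g . / e] }  — shift
  I7: { [B → g / . e] }  — shift
  I8: { [B → g / e .] }  — reduce
  I9: { [P → e B .] }  — reduce
  I10: { [B → / F . F], [F → .] }  — reduce
  I11: { [B → / F F .] }  — reduce
  I12: { [F → .], [P → + + . F] }  — reduce
  I13: { [P → + + F .] }  — reduce

No state contains both a complete item and a shift item.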